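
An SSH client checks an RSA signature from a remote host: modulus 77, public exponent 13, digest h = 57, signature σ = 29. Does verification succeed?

σ^13 mod 77 = 57
57 = h, so the signature checks out.

passes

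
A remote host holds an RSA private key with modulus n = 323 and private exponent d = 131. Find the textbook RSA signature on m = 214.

218

Squares mod 323: m^1≡214, m^2≡253, m^4≡55, m^8≡118, m^16≡35, m^32≡256, m^64≡290, m^128≡120
131 = 128 + 2 + 1, so m^131 ≡ 120·253·214 ≡ 218 (mod 323)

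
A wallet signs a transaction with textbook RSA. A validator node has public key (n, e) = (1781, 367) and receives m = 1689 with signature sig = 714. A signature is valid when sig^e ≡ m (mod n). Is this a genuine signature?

sig^2 ≡ 714^2 = 509796 ≡ 430
sig^4 ≡ 430^2 = 184900 ≡ 1457
sig^8 ≡ 1457^2 = 2122849 ≡ 1678
sig^16 ≡ 1678^2 = 2815684 ≡ 1704
sig^32 ≡ 1704^2 = 2903616 ≡ 586
sig^64 ≡ 586^2 = 343396 ≡ 1444
sig^128 ≡ 1444^2 = 2085136 ≡ 1366
sig^256 ≡ 1366^2 = 1865956 ≡ 1249
367 = 256 + 64 + 32 + 8 + 4 + 2 + 1, so sig^367 ≡ 1249·1444·586·1678·1457·430·714 ≡ 1689 (mod 1781)
Since 1689 equals the digest 1689, verification succeeds.

genuine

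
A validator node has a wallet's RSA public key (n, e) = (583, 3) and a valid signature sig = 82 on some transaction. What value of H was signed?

sig^3 mod 583 = 433

433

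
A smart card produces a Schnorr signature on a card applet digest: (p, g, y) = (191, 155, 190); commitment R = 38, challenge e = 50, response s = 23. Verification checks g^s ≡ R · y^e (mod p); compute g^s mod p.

Squares mod 191: 155^1≡155, 155^2≡150, 155^4≡153, 155^8≡107, 155^16≡180
23 = 16 + 4 + 2 + 1, so 155^23 ≡ 180·153·150·155 ≡ 38 (mod 191)

38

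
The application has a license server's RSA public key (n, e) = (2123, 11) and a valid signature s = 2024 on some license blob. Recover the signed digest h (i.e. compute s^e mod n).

1661

s^2 ≡ 2024^2 = 4096576 ≡ 1309
s^4 ≡ 1309^2 = 1713481 ≡ 220
s^8 ≡ 220^2 = 48400 ≡ 1694
11 = 8 + 2 + 1, so s^11 ≡ 1694·1309·2024 ≡ 1661 (mod 2123)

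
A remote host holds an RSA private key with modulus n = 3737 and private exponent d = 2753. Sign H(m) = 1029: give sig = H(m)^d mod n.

(H(m))^2 ≡ 1029^2 = 1058841 ≡ 1270
(H(m))^4 ≡ 1270^2 = 1612900 ≡ 2253
(H(m))^8 ≡ 2253^2 = 5076009 ≡ 1163
(H(m))^16 ≡ 1163^2 = 1352569 ≡ 3512
(H(m))^32 ≡ 3512^2 = 12334144 ≡ 2044
(H(m))^64 ≡ 2044^2 = 4177936 ≡ 3707
(H(m))^128 ≡ 3707^2 = 13741849 ≡ 900
(H(m))^256 ≡ 900^2 = 810000 ≡ 2808
(H(m))^512 ≡ 2808^2 = 7884864 ≡ 3531
(H(m))^1024 ≡ 3531^2 = 12467961 ≡ 1329
(H(m))^2048 ≡ 1329^2 = 1766241 ≡ 2377
2753 = 2048 + 512 + 128 + 64 + 1, so (H(m))^2753 ≡ 2377·3531·900·3707·1029 ≡ 3425 (mod 3737)

3425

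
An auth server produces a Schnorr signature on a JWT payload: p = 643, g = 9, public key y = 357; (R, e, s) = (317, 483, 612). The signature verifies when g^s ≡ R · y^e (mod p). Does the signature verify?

verifies

g^s mod p:
Squares mod 643: 9^1≡9, 9^2≡81, 9^4≡131, 9^8≡443, 9^16≡134, 9^32≡595, 9^64≡375, 9^128≡451, 9^256≡213, 9^512≡359
612 = 512 + 64 + 32 + 4, so 9^612 ≡ 359·375·595·131 ≡ 360 (mod 643)
R · y^e mod p:
Squares mod 643: 357^1≡357, 357^2≡135, 357^4≡221, 357^8≡616, 357^16≡86, 357^32≡323, 357^64≡163, 357^128≡206, 357^256≡641
483 = 256 + 128 + 64 + 32 + 2 + 1, so 357^483 ≡ 641·206·163·323·135·357 ≡ 563 (mod 643)
317·563 = 178471 ≡ 360 (mod 643)
360 ≡ 360 (mod 643); signature holds.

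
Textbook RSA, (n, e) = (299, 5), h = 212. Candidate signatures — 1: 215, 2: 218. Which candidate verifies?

2

Candidate 1: Squares mod 299: 215^1≡215, 215^2≡179, 215^4≡48; 5 = 4 + 1, so 215^5 ≡ 48·215 ≡ 154 (mod 299)
Candidate 2: Squares mod 299: 218^1≡218, 218^2≡282, 218^4≡289; 5 = 4 + 1, so 218^5 ≡ 289·218 ≡ 212 (mod 299)
  → matches h = 212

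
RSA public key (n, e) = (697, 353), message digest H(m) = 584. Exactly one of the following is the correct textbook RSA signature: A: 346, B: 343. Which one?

A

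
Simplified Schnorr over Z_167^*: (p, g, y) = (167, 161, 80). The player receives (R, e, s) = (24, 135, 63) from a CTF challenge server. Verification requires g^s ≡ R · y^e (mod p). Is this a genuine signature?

forged

g^s mod p:
Squares mod 167: 161^1≡161, 161^2≡36, 161^4≡127, 161^8≡97, 161^16≡57, 161^32≡76
63 = 32 + 16 + 8 + 4 + 2 + 1, so 161^63 ≡ 76·57·97·127·36·161 ≡ 95 (mod 167)
R · y^e mod p:
Squares mod 167: 80^1≡80, 80^2≡54, 80^4≡77, 80^8≡84, 80^16≡42, 80^32≡94, 80^64≡152, 80^128≡58
135 = 128 + 4 + 2 + 1, so 80^135 ≡ 58·77·54·80 ≡ 111 (mod 167)
24·111 = 2664 ≡ 159 (mod 167)
95 ≠ 159; the check fails.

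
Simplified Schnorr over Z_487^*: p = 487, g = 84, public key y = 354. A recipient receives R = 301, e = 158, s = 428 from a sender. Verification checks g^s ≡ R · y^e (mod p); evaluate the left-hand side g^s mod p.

431

84^2 = 7056 ≡ 238
84^4 ≡ 238^2 = 56644 ≡ 152
84^8 ≡ 152^2 = 23104 ≡ 215
84^16 ≡ 215^2 = 46225 ≡ 447
84^32 ≡ 447^2 = 199809 ≡ 139
84^64 ≡ 139^2 = 19321 ≡ 328
84^128 ≡ 328^2 = 107584 ≡ 444
84^256 ≡ 444^2 = 197136 ≡ 388
428 = 256 + 128 + 32 + 8 + 4, so 84^428 ≡ 388·444·139·215·152 ≡ 431 (mod 487)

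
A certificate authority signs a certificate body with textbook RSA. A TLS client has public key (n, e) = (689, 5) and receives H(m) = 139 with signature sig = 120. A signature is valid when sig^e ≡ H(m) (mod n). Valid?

yes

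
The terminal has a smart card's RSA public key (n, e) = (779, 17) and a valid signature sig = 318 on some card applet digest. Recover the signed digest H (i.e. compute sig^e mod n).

sig^2 ≡ 318^2 = 101124 ≡ 633
sig^4 ≡ 633^2 = 400689 ≡ 283
sig^8 ≡ 283^2 = 80089 ≡ 631
sig^16 ≡ 631^2 = 398161 ≡ 92
17 = 16 + 1, so sig^17 ≡ 92·318 ≡ 433 (mod 779)

433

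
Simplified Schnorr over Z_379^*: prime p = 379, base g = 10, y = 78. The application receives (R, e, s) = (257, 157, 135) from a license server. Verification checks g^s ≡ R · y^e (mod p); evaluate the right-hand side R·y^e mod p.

78^2 = 6084 ≡ 20
78^4 ≡ 20^2 = 400 ≡ 21
78^8 ≡ 21^2 = 441 ≡ 62
78^16 ≡ 62^2 = 3844 ≡ 54
78^32 ≡ 54^2 = 2916 ≡ 263
78^64 ≡ 263^2 = 69169 ≡ 191
78^128 ≡ 191^2 = 36481 ≡ 97
157 = 128 + 16 + 8 + 4 + 1, so 78^157 ≡ 97·54·62·21·78 ≡ 330 (mod 379)
R · y^e ≡ 257·330 = 84810 ≡ 293 (mod 379)

293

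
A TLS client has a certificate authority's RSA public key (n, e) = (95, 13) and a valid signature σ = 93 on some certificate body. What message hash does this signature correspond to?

73

σ^2 ≡ 93^2 = 8649 ≡ 4
σ^4 ≡ 4^2 = 16
σ^8 ≡ 16^2 = 256 ≡ 66
13 = 8 + 4 + 1, so σ^13 ≡ 66·16·93 ≡ 73 (mod 95)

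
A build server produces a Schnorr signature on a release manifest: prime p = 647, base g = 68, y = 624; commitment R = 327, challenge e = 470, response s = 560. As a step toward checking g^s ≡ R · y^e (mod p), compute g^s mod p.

54

68^2 = 4624 ≡ 95
68^4 ≡ 95^2 = 9025 ≡ 614
68^8 ≡ 614^2 = 376996 ≡ 442
68^16 ≡ 442^2 = 195364 ≡ 617
68^32 ≡ 617^2 = 380689 ≡ 253
68^64 ≡ 253^2 = 64009 ≡ 603
68^128 ≡ 603^2 = 363609 ≡ 642
68^256 ≡ 642^2 = 412164 ≡ 25
68^512 ≡ 25^2 = 625
560 = 512 + 32 + 16, so 68^560 ≡ 625·253·617 ≡ 54 (mod 647)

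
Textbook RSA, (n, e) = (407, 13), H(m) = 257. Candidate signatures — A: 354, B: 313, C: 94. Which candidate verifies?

Candidate A: Squares mod 407: 354^1≡354, 354^2≡367, 354^4≡379, 354^8≡377; 13 = 8 + 4 + 1, so 354^13 ≡ 377·379·354 ≡ 250 (mod 407)
Candidate B: Squares mod 407: 313^1≡313, 313^2≡289, 313^4≡86, 313^8≡70; 13 = 8 + 4 + 1, so 313^13 ≡ 70·86·313 ≡ 257 (mod 407)
  → matches H(m) = 257
Candidate C: Squares mod 407: 94^1≡94, 94^2≡289, 94^4≡86, 94^8≡70; 13 = 8 + 4 + 1, so 94^13 ≡ 70·86·94 ≡ 150 (mod 407)

B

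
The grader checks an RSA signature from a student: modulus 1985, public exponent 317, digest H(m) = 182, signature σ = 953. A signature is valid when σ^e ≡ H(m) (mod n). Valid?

no

σ^317 mod 1985 = 1803
σ^317 mod 1985 = 1803, but H(m) = 182.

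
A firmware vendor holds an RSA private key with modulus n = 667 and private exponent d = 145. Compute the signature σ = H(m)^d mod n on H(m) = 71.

Squares mod 667: (H(m))^1≡71, (H(m))^2≡372, (H(m))^4≡315, (H(m))^8≡509, (H(m))^16≡285, (H(m))^32≡518, (H(m))^64≡190, (H(m))^128≡82
145 = 128 + 16 + 1, so (H(m))^145 ≡ 82·285·71 ≡ 441 (mod 667)

441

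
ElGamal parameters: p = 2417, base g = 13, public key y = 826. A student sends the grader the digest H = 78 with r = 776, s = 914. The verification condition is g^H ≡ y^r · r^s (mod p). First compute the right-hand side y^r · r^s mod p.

688

Squares mod 2417: 826^1≡826, 826^2≡682, 826^4≡1060, 826^8≡2112, 826^16≡1179, 826^32≡266, 826^64≡663, 826^128≡2092, 826^256≡1694, 826^512≡657
776 = 512 + 256 + 8, so 826^776 ≡ 657·1694·2112 ≡ 958 (mod 2417)
Squares mod 2417: 776^1≡776, 776^2≡343, 776^4≡1633, 776^8≡738, 776^16≡819, 776^32≡1252, 776^64≡1288, 776^128≡882, 776^256≡2067, 776^512≡1650
914 = 512 + 256 + 128 + 16 + 2, so 776^914 ≡ 1650·2067·882·819·343 ≡ 581 (mod 2417)
y^r · r^s ≡ 958·581 = 556598 ≡ 688 (mod 2417)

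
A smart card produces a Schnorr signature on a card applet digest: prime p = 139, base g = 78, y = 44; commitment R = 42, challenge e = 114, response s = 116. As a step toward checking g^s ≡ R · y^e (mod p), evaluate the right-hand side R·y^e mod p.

44^2 = 1936 ≡ 129
44^4 ≡ 129^2 = 16641 ≡ 100
44^8 ≡ 100^2 = 10000 ≡ 131
44^16 ≡ 131^2 = 17161 ≡ 64
44^32 ≡ 64^2 = 4096 ≡ 65
44^64 ≡ 65^2 = 4225 ≡ 55
114 = 64 + 32 + 16 + 2, so 44^114 ≡ 55·65·64·129 ≡ 79 (mod 139)
R · y^e ≡ 42·79 = 3318 ≡ 121 (mod 139)

121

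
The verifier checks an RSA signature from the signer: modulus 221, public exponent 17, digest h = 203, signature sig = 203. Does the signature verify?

verifies

sig^2 ≡ 203^2 = 41209 ≡ 103
sig^4 ≡ 103^2 = 10609 ≡ 1
sig^8 ≡ 1^2 = 1
sig^16 ≡ 1^2 = 1
17 = 16 + 1, so sig^17 ≡ 1·203 ≡ 203 (mod 221)
Since 203 equals the digest 203, verification succeeds.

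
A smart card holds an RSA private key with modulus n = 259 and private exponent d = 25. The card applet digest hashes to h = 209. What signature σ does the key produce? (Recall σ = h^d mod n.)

69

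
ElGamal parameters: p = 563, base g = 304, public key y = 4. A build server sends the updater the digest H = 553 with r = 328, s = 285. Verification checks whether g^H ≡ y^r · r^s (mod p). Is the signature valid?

valid

Left side g^H mod p:
304^2 = 92416 ≡ 84
304^4 ≡ 84^2 = 7056 ≡ 300
304^8 ≡ 300^2 = 90000 ≡ 483
304^16 ≡ 483^2 = 233289 ≡ 207
304^32 ≡ 207^2 = 42849 ≡ 61
304^64 ≡ 61^2 = 3721 ≡ 343
304^128 ≡ 343^2 = 117649 ≡ 545
304^256 ≡ 545^2 = 297025 ≡ 324
304^512 ≡ 324^2 = 104976 ≡ 258
553 = 512 + 32 + 8 + 1, so 304^553 ≡ 258·61·483·304 ≡ 71 (mod 563)
Right side y^r · r^s mod p:
4^2 = 16
4^4 ≡ 16^2 = 256
4^8 ≡ 256^2 = 65536 ≡ 228
4^16 ≡ 228^2 = 51984 ≡ 188
4^32 ≡ 188^2 = 35344 ≡ 438
4^64 ≡ 438^2 = 191844 ≡ 424
4^128 ≡ 424^2 = 179776 ≡ 179
4^256 ≡ 179^2 = 32041 ≡ 513
328 = 256 + 64 + 8, so 4^328 ≡ 513·424·228 ≡ 318 (mod 563)
328^2 = 107584 ≡ 51
328^4 ≡ 51^2 = 2601 ≡ 349
328^8 ≡ 349^2 = 121801 ≡ 193
328^16 ≡ 193^2 = 37249 ≡ 91
328^32 ≡ 91^2 = 8281 ≡ 399
328^64 ≡ 399^2 = 159201 ≡ 435
328^128 ≡ 435^2 = 189225 ≡ 57
328^256 ≡ 57^2 = 3249 ≡ 434
285 = 256 + 16 + 8 + 4 + 1, so 328^285 ≡ 434·91·193·349·328 ≡ 349 (mod 563)
318·349 = 110982 ≡ 71 (mod 563)
71 ≡ 71 (mod 563), so the signature is genuine.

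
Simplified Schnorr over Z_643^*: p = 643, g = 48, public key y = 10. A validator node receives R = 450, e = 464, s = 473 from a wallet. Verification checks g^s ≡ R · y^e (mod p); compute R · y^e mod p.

18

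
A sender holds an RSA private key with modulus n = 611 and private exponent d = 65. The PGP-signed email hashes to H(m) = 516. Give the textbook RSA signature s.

(H(m))^2 ≡ 516^2 = 266256 ≡ 471
(H(m))^4 ≡ 471^2 = 221841 ≡ 48
(H(m))^8 ≡ 48^2 = 2304 ≡ 471
(H(m))^16 ≡ 471^2 = 221841 ≡ 48
(H(m))^32 ≡ 48^2 = 2304 ≡ 471
(H(m))^64 ≡ 471^2 = 221841 ≡ 48
65 = 64 + 1, so (H(m))^65 ≡ 48·516 ≡ 328 (mod 611)

328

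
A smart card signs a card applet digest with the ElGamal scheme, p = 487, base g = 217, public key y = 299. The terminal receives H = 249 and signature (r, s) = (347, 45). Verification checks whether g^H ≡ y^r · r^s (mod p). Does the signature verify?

verifies

Left side g^H mod p:
Squares mod 487: 217^1≡217, 217^2≡337, 217^4≡98, 217^8≡351, 217^16≡477, 217^32≡100, 217^64≡260, 217^128≡394
249 = 128 + 64 + 32 + 16 + 8 + 1, so 217^249 ≡ 394·260·100·477·351·217 ≡ 90 (mod 487)
Right side y^r · r^s mod p:
Squares mod 487: 299^1≡299, 299^2≡280, 299^4≡480, 299^8≡49, 299^16≡453, 299^32≡182, 299^64≡8, 299^128≡64, 299^256≡200
347 = 256 + 64 + 16 + 8 + 2 + 1, so 299^347 ≡ 200·8·453·49·280·299 ≡ 242 (mod 487)
Squares mod 487: 347^1≡347, 347^2≡120, 347^4≡277, 347^8≡270, 347^16≡337, 347^32≡98
45 = 32 + 8 + 4 + 1, so 347^45 ≡ 98·270·277·347 ≡ 427 (mod 487)
242·427 = 103334 ≡ 90 (mod 487)
90 ≡ 90 (mod 487), so the signature is genuine.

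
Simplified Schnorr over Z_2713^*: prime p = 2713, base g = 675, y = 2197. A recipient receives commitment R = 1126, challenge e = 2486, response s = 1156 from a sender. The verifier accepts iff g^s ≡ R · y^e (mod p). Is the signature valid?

g^s mod p:
675^1156 mod 2713 = 1126
R · y^e mod p:
2197^2486 mod 2713 = 1
1126·1 = 1126 ≡ 1126 (mod 2713)
1126 ≡ 1126 (mod 2713); signature holds.

valid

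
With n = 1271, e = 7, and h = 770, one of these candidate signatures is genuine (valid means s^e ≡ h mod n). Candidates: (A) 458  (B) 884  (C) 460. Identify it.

Candidate A: 458^7 mod 1271 = 468
Candidate B: 884^7 mod 1271 = 783
Candidate C: 460^7 mod 1271 = 770
  → matches h = 770

C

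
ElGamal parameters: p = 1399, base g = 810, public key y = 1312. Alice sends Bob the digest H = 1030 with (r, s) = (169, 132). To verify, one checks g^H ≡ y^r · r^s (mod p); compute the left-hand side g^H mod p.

950

810^2 = 656100 ≡ 1368
810^4 ≡ 1368^2 = 1871424 ≡ 961
810^8 ≡ 961^2 = 923521 ≡ 181
810^16 ≡ 181^2 = 32761 ≡ 584
810^32 ≡ 584^2 = 341056 ≡ 1099
810^64 ≡ 1099^2 = 1207801 ≡ 464
810^128 ≡ 464^2 = 215296 ≡ 1249
810^256 ≡ 1249^2 = 1560001 ≡ 116
810^512 ≡ 116^2 = 13456 ≡ 865
810^1024 ≡ 865^2 = 748225 ≡ 1159
1030 = 1024 + 4 + 2, so 810^1030 ≡ 1159·961·1368 ≡ 950 (mod 1399)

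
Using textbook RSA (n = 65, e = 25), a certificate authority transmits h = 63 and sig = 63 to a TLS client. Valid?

yes

sig^2 ≡ 63^2 = 3969 ≡ 4
sig^4 ≡ 4^2 = 16
sig^8 ≡ 16^2 = 256 ≡ 61
sig^16 ≡ 61^2 = 3721 ≡ 16
25 = 16 + 8 + 1, so sig^25 ≡ 16·61·63 ≡ 63 (mod 65)
sig^25 mod 65 = 63 matches h.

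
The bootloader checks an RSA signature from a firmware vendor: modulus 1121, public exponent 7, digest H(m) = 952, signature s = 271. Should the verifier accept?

reject

Squares mod 1121: s^1≡271, s^2≡576, s^4≡1081
7 = 4 + 2 + 1, so s^7 ≡ 1081·576·271 ≡ 130 (mod 1121)
The recovered value 130 does not match the digest 952.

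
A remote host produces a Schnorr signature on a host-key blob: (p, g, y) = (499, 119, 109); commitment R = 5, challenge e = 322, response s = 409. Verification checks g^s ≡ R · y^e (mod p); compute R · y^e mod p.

100

109^2 = 11881 ≡ 404
109^4 ≡ 404^2 = 163216 ≡ 43
109^8 ≡ 43^2 = 1849 ≡ 352
109^16 ≡ 352^2 = 123904 ≡ 152
109^32 ≡ 152^2 = 23104 ≡ 150
109^64 ≡ 150^2 = 22500 ≡ 45
109^128 ≡ 45^2 = 2025 ≡ 29
109^256 ≡ 29^2 = 841 ≡ 342
322 = 256 + 64 + 2, so 109^322 ≡ 342·45·404 ≡ 20 (mod 499)
R · y^e ≡ 5·20 = 100 ≡ 100 (mod 499)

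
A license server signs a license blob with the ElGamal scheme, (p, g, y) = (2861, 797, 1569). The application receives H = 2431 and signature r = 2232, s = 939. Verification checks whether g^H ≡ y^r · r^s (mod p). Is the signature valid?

valid

Left side g^H mod p:
797^2 = 635209 ≡ 67
797^4 ≡ 67^2 = 4489 ≡ 1628
797^8 ≡ 1628^2 = 2650384 ≡ 1098
797^16 ≡ 1098^2 = 1205604 ≡ 1123
797^32 ≡ 1123^2 = 1261129 ≡ 2289
797^64 ≡ 2289^2 = 5239521 ≡ 1030
797^128 ≡ 1030^2 = 1060900 ≡ 2330
797^256 ≡ 2330^2 = 5428900 ≡ 1583
797^512 ≡ 1583^2 = 2505889 ≡ 2514
797^1024 ≡ 2514^2 = 6320196 ≡ 247
797^2048 ≡ 247^2 = 61009 ≡ 928
2431 = 2048 + 256 + 64 + 32 + 16 + 8 + 4 + 2 + 1, so 797^2431 ≡ 928·1583·1030·2289·1123·1098·1628·67·797 ≡ 1145 (mod 2861)
Right side y^r · r^s mod p:
1569^2 = 2461761 ≡ 1301
1569^4 ≡ 1301^2 = 1692601 ≡ 1750
1569^8 ≡ 1750^2 = 3062500 ≡ 1230
1569^16 ≡ 1230^2 = 1512900 ≡ 2292
1569^32 ≡ 2292^2 = 5253264 ≡ 468
1569^64 ≡ 468^2 = 219024 ≡ 1588
1569^128 ≡ 1588^2 = 2521744 ≡ 1203
1569^256 ≡ 1203^2 = 1447209 ≡ 2404
1569^512 ≡ 2404^2 = 5779216 ≡ 2857
1569^1024 ≡ 2857^2 = 8162449 ≡ 16
1569^2048 ≡ 16^2 = 256
2232 = 2048 + 128 + 32 + 16 + 8, so 1569^2232 ≡ 256·1203·468·2292·1230 ≡ 1265 (mod 2861)
2232^2 = 4981824 ≡ 823
2232^4 ≡ 823^2 = 677329 ≡ 2133
2232^8 ≡ 2133^2 = 4549689 ≡ 699
2232^16 ≡ 699^2 = 488601 ≡ 2231
2232^32 ≡ 2231^2 = 4977361 ≡ 2082
2232^64 ≡ 2082^2 = 4334724 ≡ 309
2232^128 ≡ 309^2 = 95481 ≡ 1068
2232^256 ≡ 1068^2 = 1140624 ≡ 1946
2232^512 ≡ 1946^2 = 3786916 ≡ 1813
939 = 512 + 256 + 128 + 32 + 8 + 2 + 1, so 2232^939 ≡ 1813·1946·1068·2082·699·823·2232 ≡ 1765 (mod 2861)
1265·1765 = 2232725 ≡ 1145 (mod 2861)
1145 ≡ 1145 (mod 2861), so the signature is genuine.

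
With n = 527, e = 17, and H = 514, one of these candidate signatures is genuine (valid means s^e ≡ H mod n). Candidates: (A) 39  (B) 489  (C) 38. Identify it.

Candidate A: Squares mod 527: 39^1≡39, 39^2≡467, 39^4≡438, 39^8≡16, 39^16≡256; 17 = 16 + 1, so 39^17 ≡ 256·39 ≡ 498 (mod 527)
Candidate B: Squares mod 527: 489^1≡489, 489^2≡390, 489^4≡324, 489^8≡103, 489^16≡69; 17 = 16 + 1, so 489^17 ≡ 69·489 ≡ 13 (mod 527)
Candidate C: Squares mod 527: 38^1≡38, 38^2≡390, 38^4≡324, 38^8≡103, 38^16≡69; 17 = 16 + 1, so 38^17 ≡ 69·38 ≡ 514 (mod 527)
  → matches H = 514

C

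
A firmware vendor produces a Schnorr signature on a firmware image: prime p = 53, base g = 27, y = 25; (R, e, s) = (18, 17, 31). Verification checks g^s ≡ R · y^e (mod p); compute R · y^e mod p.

48

Squares mod 53: 25^1≡25, 25^2≡42, 25^4≡15, 25^8≡13, 25^16≡10
17 = 16 + 1, so 25^17 ≡ 10·25 ≡ 38 (mod 53)
R · y^e ≡ 18·38 = 684 ≡ 48 (mod 53)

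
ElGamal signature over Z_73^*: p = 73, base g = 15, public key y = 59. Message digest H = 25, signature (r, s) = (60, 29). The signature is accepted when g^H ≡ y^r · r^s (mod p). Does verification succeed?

Left side g^H mod p:
15^25 mod 73 = 47
Right side y^r · r^s mod p:
59^60 mod 73 = 9
60^29 mod 73 = 62
9·62 = 558 ≡ 47 (mod 73)
47 ≡ 47 (mod 73), so the signature is genuine.

passes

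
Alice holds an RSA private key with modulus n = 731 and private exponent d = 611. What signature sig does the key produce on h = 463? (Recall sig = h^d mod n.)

115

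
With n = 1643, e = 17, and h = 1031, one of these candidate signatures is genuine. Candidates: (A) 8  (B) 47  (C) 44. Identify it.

B

Candidate A: Squares mod 1643: 8^1≡8, 8^2≡64, 8^4≡810, 8^8≡543, 8^16≡752; 17 = 16 + 1, so 8^17 ≡ 752·8 ≡ 1087 (mod 1643)
Candidate B: Squares mod 1643: 47^1≡47, 47^2≡566, 47^4≡1614, 47^8≡841, 47^16≡791; 17 = 16 + 1, so 47^17 ≡ 791·47 ≡ 1031 (mod 1643)
  → matches h = 1031
Candidate C: Squares mod 1643: 44^1≡44, 44^2≡293, 44^4≡413, 44^8≡1340, 44^16≡1444; 17 = 16 + 1, so 44^17 ≡ 1444·44 ≡ 1102 (mod 1643)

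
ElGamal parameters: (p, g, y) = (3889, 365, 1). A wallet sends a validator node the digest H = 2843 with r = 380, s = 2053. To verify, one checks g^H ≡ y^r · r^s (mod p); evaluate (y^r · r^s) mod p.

1^2 = 1
1^4 ≡ 1^2 = 1
1^8 ≡ 1^2 = 1
1^16 ≡ 1^2 = 1
1^32 ≡ 1^2 = 1
1^64 ≡ 1^2 = 1
1^128 ≡ 1^2 = 1
1^256 ≡ 1^2 = 1
380 = 256 + 64 + 32 + 16 + 8 + 4, so 1^380 ≡ 1·1·1·1·1·1 ≡ 1 (mod 3889)
380^2 = 144400 ≡ 507
380^4 ≡ 507^2 = 257049 ≡ 375
380^8 ≡ 375^2 = 140625 ≡ 621
380^16 ≡ 621^2 = 385641 ≡ 630
380^32 ≡ 630^2 = 396900 ≡ 222
380^64 ≡ 222^2 = 49284 ≡ 2616
380^128 ≡ 2616^2 = 6843456 ≡ 2705
380^256 ≡ 2705^2 = 7317025 ≡ 1816
380^512 ≡ 1816^2 = 3297856 ≡ 3873
380^1024 ≡ 3873^2 = 15000129 ≡ 256
380^2048 ≡ 256^2 = 65536 ≡ 3312
2053 = 2048 + 4 + 1, so 380^2053 ≡ 3312·375·380 ≡ 2627 (mod 3889)
y^r · r^s ≡ 1·2627 = 2627 ≡ 2627 (mod 3889)

2627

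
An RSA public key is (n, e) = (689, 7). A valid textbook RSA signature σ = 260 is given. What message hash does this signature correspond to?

156

σ^2 ≡ 260^2 = 67600 ≡ 78
σ^4 ≡ 78^2 = 6084 ≡ 572
7 = 4 + 2 + 1, so σ^7 ≡ 572·78·260 ≡ 156 (mod 689)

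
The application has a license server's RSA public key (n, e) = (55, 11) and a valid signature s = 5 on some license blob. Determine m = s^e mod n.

5

s^2 ≡ 5^2 = 25
s^4 ≡ 25^2 = 625 ≡ 20
s^8 ≡ 20^2 = 400 ≡ 15
11 = 8 + 2 + 1, so s^11 ≡ 15·25·5 ≡ 5 (mod 55)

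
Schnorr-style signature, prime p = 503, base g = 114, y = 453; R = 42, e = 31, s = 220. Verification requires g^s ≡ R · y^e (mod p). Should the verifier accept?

g^s mod p:
Squares mod 503: 114^1≡114, 114^2≡421, 114^4≡185, 114^8≡21, 114^16≡441, 114^32≡323, 114^64≡208, 114^128≡6
220 = 128 + 64 + 16 + 8 + 4, so 114^220 ≡ 6·208·441·21·185 ≡ 118 (mod 503)
R · y^e mod p:
Squares mod 503: 453^1≡453, 453^2≡488, 453^4≡225, 453^8≡325, 453^16≡498
31 = 16 + 8 + 4 + 2 + 1, so 453^31 ≡ 498·325·225·488·453 ≡ 251 (mod 503)
42·251 = 10542 ≡ 482 (mod 503)
118 ≠ 482; the check fails.

reject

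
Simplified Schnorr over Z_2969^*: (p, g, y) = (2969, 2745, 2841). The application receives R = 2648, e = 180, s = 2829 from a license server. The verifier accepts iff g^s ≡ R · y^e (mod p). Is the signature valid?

g^s mod p:
2745^2 = 7535025 ≡ 2672
2745^4 ≡ 2672^2 = 7139584 ≡ 2108
2745^8 ≡ 2108^2 = 4443664 ≡ 2040
2745^16 ≡ 2040^2 = 4161600 ≡ 2031
2745^32 ≡ 2031^2 = 4124961 ≡ 1020
2745^64 ≡ 1020^2 = 1040400 ≡ 1250
2745^128 ≡ 1250^2 = 1562500 ≡ 806
2745^256 ≡ 806^2 = 649636 ≡ 2394
2745^512 ≡ 2394^2 = 5731236 ≡ 1066
2745^1024 ≡ 1066^2 = 1136356 ≡ 2198
2745^2048 ≡ 2198^2 = 4831204 ≡ 641
2829 = 2048 + 512 + 256 + 8 + 4 + 1, so 2745^2829 ≡ 641·1066·2394·2040·2108·2745 ≡ 1163 (mod 2969)
R · y^e mod p:
2841^2 = 8071281 ≡ 1539
2841^4 ≡ 1539^2 = 2368521 ≡ 2228
2841^8 ≡ 2228^2 = 4963984 ≡ 2785
2841^16 ≡ 2785^2 = 7756225 ≡ 1197
2841^32 ≡ 1197^2 = 1432809 ≡ 1751
2841^64 ≡ 1751^2 = 3066001 ≡ 1993
2841^128 ≡ 1993^2 = 3972049 ≡ 2496
180 = 128 + 32 + 16 + 4, so 2841^180 ≡ 2496·1751·1197·2228 ≡ 1504 (mod 2969)
2648·1504 = 3982592 ≡ 1163 (mod 2969)
1163 ≡ 1163 (mod 2969); signature holds.

valid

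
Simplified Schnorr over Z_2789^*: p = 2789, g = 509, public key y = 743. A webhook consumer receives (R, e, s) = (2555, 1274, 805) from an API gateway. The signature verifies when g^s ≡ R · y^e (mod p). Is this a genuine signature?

forged

g^s mod p:
509^2 = 259081 ≡ 2493
509^4 ≡ 2493^2 = 6215049 ≡ 1157
509^8 ≡ 1157^2 = 1338649 ≡ 2718
509^16 ≡ 2718^2 = 7387524 ≡ 2252
509^32 ≡ 2252^2 = 5071504 ≡ 1102
509^64 ≡ 1102^2 = 1214404 ≡ 1189
509^128 ≡ 1189^2 = 1413721 ≡ 2487
509^256 ≡ 2487^2 = 6185169 ≡ 1956
509^512 ≡ 1956^2 = 3825936 ≡ 2217
805 = 512 + 256 + 32 + 4 + 1, so 509^805 ≡ 2217·1956·1102·1157·509 ≡ 2028 (mod 2789)
R · y^e mod p:
743^2 = 552049 ≡ 2616
743^4 ≡ 2616^2 = 6843456 ≡ 2039
743^8 ≡ 2039^2 = 4157521 ≡ 1911
743^16 ≡ 1911^2 = 3651921 ≡ 1120
743^32 ≡ 1120^2 = 1254400 ≡ 2139
743^64 ≡ 2139^2 = 4575321 ≡ 1361
743^128 ≡ 1361^2 = 1852321 ≡ 425
743^256 ≡ 425^2 = 180625 ≡ 2129
743^512 ≡ 2129^2 = 4532641 ≡ 516
743^1024 ≡ 516^2 = 266256 ≡ 1301
1274 = 1024 + 128 + 64 + 32 + 16 + 8 + 2, so 743^1274 ≡ 1301·425·1361·2139·1120·1911·2616 ≡ 2636 (mod 2789)
2555·2636 = 6734980 ≡ 2334 (mod 2789)
2028 ≠ 2334; the check fails.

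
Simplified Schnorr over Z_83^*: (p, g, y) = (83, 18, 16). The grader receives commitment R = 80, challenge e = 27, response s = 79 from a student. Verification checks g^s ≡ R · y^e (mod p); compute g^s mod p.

Squares mod 83: 18^1≡18, 18^2≡75, 18^4≡64, 18^8≡29, 18^16≡11, 18^32≡38, 18^64≡33
79 = 64 + 8 + 4 + 2 + 1, so 18^79 ≡ 33·29·64·75·18 ≡ 34 (mod 83)

34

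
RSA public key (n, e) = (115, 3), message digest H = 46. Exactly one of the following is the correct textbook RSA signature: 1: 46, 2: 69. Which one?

1

Candidate 1: 46^2 = 2116 ≡ 46; 3 = 2 + 1, so 46^3 ≡ 46·46 ≡ 46 (mod 115)
  → matches H = 46
Candidate 2: 69^2 = 4761 ≡ 46; 3 = 2 + 1, so 69^3 ≡ 46·69 ≡ 69 (mod 115)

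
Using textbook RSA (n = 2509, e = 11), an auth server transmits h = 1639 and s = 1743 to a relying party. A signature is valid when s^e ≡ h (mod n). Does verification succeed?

s^2 ≡ 1743^2 = 3038049 ≡ 2159
s^4 ≡ 2159^2 = 4661281 ≡ 2068
s^8 ≡ 2068^2 = 4276624 ≡ 1288
11 = 8 + 2 + 1, so s^11 ≡ 1288·2159·1743 ≡ 1639 (mod 2509)
s^11 mod 2509 = 1639 matches h.

passes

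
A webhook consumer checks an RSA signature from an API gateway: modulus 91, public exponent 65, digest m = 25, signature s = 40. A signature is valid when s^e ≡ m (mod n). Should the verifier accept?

reject

s^2 ≡ 40^2 = 1600 ≡ 53
s^4 ≡ 53^2 = 2809 ≡ 79
s^8 ≡ 79^2 = 6241 ≡ 53
s^16 ≡ 53^2 = 2809 ≡ 79
s^32 ≡ 79^2 = 6241 ≡ 53
s^64 ≡ 53^2 = 2809 ≡ 79
65 = 64 + 1, so s^65 ≡ 79·40 ≡ 66 (mod 91)
The recovered value 66 does not match the digest 25.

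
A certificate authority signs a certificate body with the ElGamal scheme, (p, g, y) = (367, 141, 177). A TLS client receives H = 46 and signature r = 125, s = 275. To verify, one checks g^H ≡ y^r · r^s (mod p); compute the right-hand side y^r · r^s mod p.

145

177^2 = 31329 ≡ 134
177^4 ≡ 134^2 = 17956 ≡ 340
177^8 ≡ 340^2 = 115600 ≡ 362
177^16 ≡ 362^2 = 131044 ≡ 25
177^32 ≡ 25^2 = 625 ≡ 258
177^64 ≡ 258^2 = 66564 ≡ 137
125 = 64 + 32 + 16 + 8 + 4 + 1, so 177^125 ≡ 137·258·25·362·340·177 ≡ 230 (mod 367)
125^2 = 15625 ≡ 211
125^4 ≡ 211^2 = 44521 ≡ 114
125^8 ≡ 114^2 = 12996 ≡ 151
125^16 ≡ 151^2 = 22801 ≡ 47
125^32 ≡ 47^2 = 2209 ≡ 7
125^64 ≡ 7^2 = 49
125^128 ≡ 49^2 = 2401 ≡ 199
125^256 ≡ 199^2 = 39601 ≡ 332
275 = 256 + 16 + 2 + 1, so 125^275 ≡ 332·47·211·125 ≡ 232 (mod 367)
y^r · r^s ≡ 230·232 = 53360 ≡ 145 (mod 367)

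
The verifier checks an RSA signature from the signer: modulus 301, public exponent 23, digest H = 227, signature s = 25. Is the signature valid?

Squares mod 301: s^1≡25, s^2≡23, s^4≡228, s^8≡212, s^16≡95
23 = 16 + 4 + 2 + 1, so s^23 ≡ 95·228·23·25 ≡ 23 (mod 301)
s^23 mod 301 = 23, but H = 227.

invalid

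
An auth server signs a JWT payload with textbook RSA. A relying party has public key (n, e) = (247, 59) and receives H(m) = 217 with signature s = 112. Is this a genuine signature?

s^2 ≡ 112^2 = 12544 ≡ 194
s^4 ≡ 194^2 = 37636 ≡ 92
s^8 ≡ 92^2 = 8464 ≡ 66
s^16 ≡ 66^2 = 4356 ≡ 157
s^32 ≡ 157^2 = 24649 ≡ 196
59 = 32 + 16 + 8 + 2 + 1, so s^59 ≡ 196·157·66·194·112 ≡ 44 (mod 247)
44 ≠ 217, so verification fails.

forged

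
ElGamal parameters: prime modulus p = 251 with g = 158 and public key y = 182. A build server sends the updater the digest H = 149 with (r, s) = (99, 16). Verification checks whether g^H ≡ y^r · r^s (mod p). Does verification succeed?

passes

Left side g^H mod p:
158^2 = 24964 ≡ 115
158^4 ≡ 115^2 = 13225 ≡ 173
158^8 ≡ 173^2 = 29929 ≡ 60
158^16 ≡ 60^2 = 3600 ≡ 86
158^32 ≡ 86^2 = 7396 ≡ 117
158^64 ≡ 117^2 = 13689 ≡ 135
158^128 ≡ 135^2 = 18225 ≡ 153
149 = 128 + 16 + 4 + 1, so 158^149 ≡ 153·86·173·158 ≡ 111 (mod 251)
Right side y^r · r^s mod p:
182^2 = 33124 ≡ 243
182^4 ≡ 243^2 = 59049 ≡ 64
182^8 ≡ 64^2 = 4096 ≡ 80
182^16 ≡ 80^2 = 6400 ≡ 125
182^32 ≡ 125^2 = 15625 ≡ 63
182^64 ≡ 63^2 = 3969 ≡ 204
99 = 64 + 32 + 2 + 1, so 182^99 ≡ 204·63·243·182 ≡ 40 (mod 251)
99^2 = 9801 ≡ 12
99^4 ≡ 12^2 = 144
99^8 ≡ 144^2 = 20736 ≡ 154
99^16 ≡ 154^2 = 23716 ≡ 122
40·122 = 4880 ≡ 111 (mod 251)
111 ≡ 111 (mod 251), so the signature is genuine.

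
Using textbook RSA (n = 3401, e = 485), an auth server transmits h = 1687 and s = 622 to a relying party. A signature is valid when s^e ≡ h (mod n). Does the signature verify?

s^2 ≡ 622^2 = 386884 ≡ 2571
s^4 ≡ 2571^2 = 6610041 ≡ 1898
s^8 ≡ 1898^2 = 3602404 ≡ 745
s^16 ≡ 745^2 = 555025 ≡ 662
s^32 ≡ 662^2 = 438244 ≡ 2916
s^64 ≡ 2916^2 = 8503056 ≡ 556
s^128 ≡ 556^2 = 309136 ≡ 3046
s^256 ≡ 3046^2 = 9278116 ≡ 188
485 = 256 + 128 + 64 + 32 + 4 + 1, so s^485 ≡ 188·3046·556·2916·1898·622 ≡ 1687 (mod 3401)
1687 = h, so the signature checks out.

verifies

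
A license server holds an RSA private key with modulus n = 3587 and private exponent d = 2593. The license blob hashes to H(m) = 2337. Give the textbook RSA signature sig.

(H(m))^2593 mod 3587 = 2915

2915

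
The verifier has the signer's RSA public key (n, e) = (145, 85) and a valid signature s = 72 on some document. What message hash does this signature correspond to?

72

Squares mod 145: s^1≡72, s^2≡109, s^4≡136, s^8≡81, s^16≡36, s^32≡136, s^64≡81
85 = 64 + 16 + 4 + 1, so s^85 ≡ 81·36·136·72 ≡ 72 (mod 145)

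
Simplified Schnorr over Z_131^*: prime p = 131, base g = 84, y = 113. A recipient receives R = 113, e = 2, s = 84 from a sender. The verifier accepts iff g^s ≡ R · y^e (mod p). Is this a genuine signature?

genuine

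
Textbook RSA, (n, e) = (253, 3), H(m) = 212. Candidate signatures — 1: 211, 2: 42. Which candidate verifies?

2

Candidate 1: 211^2 = 44521 ≡ 246; 3 = 2 + 1, so 211^3 ≡ 246·211 ≡ 41 (mod 253)
Candidate 2: 42^2 = 1764 ≡ 246; 3 = 2 + 1, so 42^3 ≡ 246·42 ≡ 212 (mod 253)
  → matches H(m) = 212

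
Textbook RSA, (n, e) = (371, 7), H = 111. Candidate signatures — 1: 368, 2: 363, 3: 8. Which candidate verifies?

2

Candidate 1: Squares mod 371: 368^1≡368, 368^2≡9, 368^4≡81; 7 = 4 + 2 + 1, so 368^7 ≡ 81·9·368 ≡ 39 (mod 371)
Candidate 2: Squares mod 371: 363^1≡363, 363^2≡64, 363^4≡15; 7 = 4 + 2 + 1, so 363^7 ≡ 15·64·363 ≡ 111 (mod 371)
  → matches H = 111
Candidate 3: Squares mod 371: 8^1≡8, 8^2≡64, 8^4≡15; 7 = 4 + 2 + 1, so 8^7 ≡ 15·64·8 ≡ 260 (mod 371)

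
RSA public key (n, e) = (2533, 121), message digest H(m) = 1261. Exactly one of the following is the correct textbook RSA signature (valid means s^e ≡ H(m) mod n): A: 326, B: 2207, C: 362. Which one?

B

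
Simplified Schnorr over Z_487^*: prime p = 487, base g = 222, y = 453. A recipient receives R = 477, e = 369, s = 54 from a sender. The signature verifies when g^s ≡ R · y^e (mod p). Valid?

g^s mod p:
222^2 = 49284 ≡ 97
222^4 ≡ 97^2 = 9409 ≡ 156
222^8 ≡ 156^2 = 24336 ≡ 473
222^16 ≡ 473^2 = 223729 ≡ 196
222^32 ≡ 196^2 = 38416 ≡ 430
54 = 32 + 16 + 4 + 2, so 222^54 ≡ 430·196·156·97 ≡ 41 (mod 487)
R · y^e mod p:
453^2 = 205209 ≡ 182
453^4 ≡ 182^2 = 33124 ≡ 8
453^8 ≡ 8^2 = 64
453^16 ≡ 64^2 = 4096 ≡ 200
453^32 ≡ 200^2 = 40000 ≡ 66
453^64 ≡ 66^2 = 4356 ≡ 460
453^128 ≡ 460^2 = 211600 ≡ 242
453^256 ≡ 242^2 = 58564 ≡ 124
369 = 256 + 64 + 32 + 16 + 1, so 453^369 ≡ 124·460·66·200·453 ≡ 392 (mod 487)
477·392 = 186984 ≡ 463 (mod 487)
41 ≠ 463; the check fails.

no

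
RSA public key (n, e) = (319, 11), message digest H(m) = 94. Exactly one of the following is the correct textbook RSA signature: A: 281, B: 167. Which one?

Candidate A: Squares mod 319: 281^1≡281, 281^2≡168, 281^4≡152, 281^8≡136; 11 = 8 + 2 + 1, so 281^11 ≡ 136·168·281 ≡ 94 (mod 319)
  → matches H(m) = 94
Candidate B: Squares mod 319: 167^1≡167, 167^2≡136, 167^4≡313, 167^8≡36; 11 = 8 + 2 + 1, so 167^11 ≡ 36·136·167 ≡ 35 (mod 319)

A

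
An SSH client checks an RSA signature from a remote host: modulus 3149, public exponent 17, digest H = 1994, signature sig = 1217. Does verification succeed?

sig^2 ≡ 1217^2 = 1481089 ≡ 1059
sig^4 ≡ 1059^2 = 1121481 ≡ 437
sig^8 ≡ 437^2 = 190969 ≡ 2029
sig^16 ≡ 2029^2 = 4116841 ≡ 1098
17 = 16 + 1, so sig^17 ≡ 1098·1217 ≡ 1090 (mod 3149)
The recovered value 1090 does not match the digest 1994.

fails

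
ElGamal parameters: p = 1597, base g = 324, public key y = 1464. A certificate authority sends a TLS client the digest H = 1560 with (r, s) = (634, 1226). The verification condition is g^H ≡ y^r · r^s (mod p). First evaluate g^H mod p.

324^2 = 104976 ≡ 1171
324^4 ≡ 1171^2 = 1371241 ≡ 1015
324^8 ≡ 1015^2 = 1030225 ≡ 160
324^16 ≡ 160^2 = 25600 ≡ 48
324^32 ≡ 48^2 = 2304 ≡ 707
324^64 ≡ 707^2 = 499849 ≡ 1585
324^128 ≡ 1585^2 = 2512225 ≡ 144
324^256 ≡ 144^2 = 20736 ≡ 1572
324^512 ≡ 1572^2 = 2471184 ≡ 625
324^1024 ≡ 625^2 = 390625 ≡ 957
1560 = 1024 + 512 + 16 + 8, so 324^1560 ≡ 957·625·48·160 ≡ 379 (mod 1597)

379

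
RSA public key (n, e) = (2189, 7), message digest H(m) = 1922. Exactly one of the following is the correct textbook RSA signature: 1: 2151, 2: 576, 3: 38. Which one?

Candidate 1: Squares mod 2189: 2151^1≡2151, 2151^2≡1444, 2151^4≡1208; 7 = 4 + 2 + 1, so 2151^7 ≡ 1208·1444·2151 ≡ 1922 (mod 2189)
  → matches H(m) = 1922
Candidate 2: Squares mod 2189: 576^1≡576, 576^2≡1237, 576^4≡58; 7 = 4 + 2 + 1, so 576^7 ≡ 58·1237·576 ≡ 1754 (mod 2189)
Candidate 3: Squares mod 2189: 38^1≡38, 38^2≡1444, 38^4≡1208; 7 = 4 + 2 + 1, so 38^7 ≡ 1208·1444·38 ≡ 267 (mod 2189)

1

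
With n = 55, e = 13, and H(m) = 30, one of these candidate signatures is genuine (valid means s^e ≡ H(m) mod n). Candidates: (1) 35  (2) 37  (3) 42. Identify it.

Candidate 1: Squares mod 55: 35^1≡35, 35^2≡15, 35^4≡5, 35^8≡25; 13 = 8 + 4 + 1, so 35^13 ≡ 25·5·35 ≡ 30 (mod 55)
  → matches H(m) = 30
Candidate 2: Squares mod 55: 37^1≡37, 37^2≡49, 37^4≡36, 37^8≡31; 13 = 8 + 4 + 1, so 37^13 ≡ 31·36·37 ≡ 42 (mod 55)
Candidate 3: Squares mod 55: 42^1≡42, 42^2≡4, 42^4≡16, 42^8≡36; 13 = 8 + 4 + 1, so 42^13 ≡ 36·16·42 ≡ 47 (mod 55)

1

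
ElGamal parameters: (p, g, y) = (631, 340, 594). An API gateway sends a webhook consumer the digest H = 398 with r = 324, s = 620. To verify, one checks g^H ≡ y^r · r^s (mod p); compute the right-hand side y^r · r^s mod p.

Squares mod 631: 594^1≡594, 594^2≡107, 594^4≡91, 594^8≡78, 594^16≡405, 594^32≡596, 594^64≡594, 594^128≡107, 594^256≡91
324 = 256 + 64 + 4, so 594^324 ≡ 91·594·91 ≡ 269 (mod 631)
Squares mod 631: 324^1≡324, 324^2≡230, 324^4≡527, 324^8≡89, 324^16≡349, 324^32≡18, 324^64≡324, 324^128≡230, 324^256≡527, 324^512≡89
620 = 512 + 64 + 32 + 8 + 4, so 324^620 ≡ 89·324·18·89·527 ≡ 143 (mod 631)
y^r · r^s ≡ 269·143 = 38467 ≡ 607 (mod 631)

607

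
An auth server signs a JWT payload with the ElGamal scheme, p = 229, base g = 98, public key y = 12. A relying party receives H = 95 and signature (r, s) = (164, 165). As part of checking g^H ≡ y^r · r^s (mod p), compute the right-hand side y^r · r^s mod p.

18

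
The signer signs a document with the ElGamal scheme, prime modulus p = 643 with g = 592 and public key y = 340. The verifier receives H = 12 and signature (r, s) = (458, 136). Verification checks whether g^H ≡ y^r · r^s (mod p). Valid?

no

Left side g^H mod p:
592^2 = 350464 ≡ 29
592^4 ≡ 29^2 = 841 ≡ 198
592^8 ≡ 198^2 = 39204 ≡ 624
12 = 8 + 4, so 592^12 ≡ 624·198 ≡ 96 (mod 643)
Right side y^r · r^s mod p:
340^2 = 115600 ≡ 503
340^4 ≡ 503^2 = 253009 ≡ 310
340^8 ≡ 310^2 = 96100 ≡ 293
340^16 ≡ 293^2 = 85849 ≡ 330
340^32 ≡ 330^2 = 108900 ≡ 233
340^64 ≡ 233^2 = 54289 ≡ 277
340^128 ≡ 277^2 = 76729 ≡ 212
340^256 ≡ 212^2 = 44944 ≡ 577
458 = 256 + 128 + 64 + 8 + 2, so 340^458 ≡ 577·212·277·293·503 ≡ 105 (mod 643)
458^2 = 209764 ≡ 146
458^4 ≡ 146^2 = 21316 ≡ 97
458^8 ≡ 97^2 = 9409 ≡ 407
458^16 ≡ 407^2 = 165649 ≡ 398
458^32 ≡ 398^2 = 158404 ≡ 226
458^64 ≡ 226^2 = 51076 ≡ 279
458^128 ≡ 279^2 = 77841 ≡ 38
136 = 128 + 8, so 458^136 ≡ 38·407 ≡ 34 (mod 643)
105·34 = 3570 ≡ 355 (mod 643)
96 ≠ 355, so verification fails.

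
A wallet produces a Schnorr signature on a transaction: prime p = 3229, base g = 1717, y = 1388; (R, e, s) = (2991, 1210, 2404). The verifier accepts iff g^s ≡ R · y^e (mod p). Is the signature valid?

invalid

g^s mod p:
1717^2 = 2948089 ≡ 12
1717^4 ≡ 12^2 = 144
1717^8 ≡ 144^2 = 20736 ≡ 1362
1717^16 ≡ 1362^2 = 1855044 ≡ 1598
1717^32 ≡ 1598^2 = 2553604 ≡ 2694
1717^64 ≡ 2694^2 = 7257636 ≡ 2073
1717^128 ≡ 2073^2 = 4297329 ≡ 2759
1717^256 ≡ 2759^2 = 7612081 ≡ 1328
1717^512 ≡ 1328^2 = 1763584 ≡ 550
1717^1024 ≡ 550^2 = 302500 ≡ 2203
1717^2048 ≡ 2203^2 = 4853209 ≡ 22
2404 = 2048 + 256 + 64 + 32 + 4, so 1717^2404 ≡ 22·1328·2073·2694·144 ≡ 536 (mod 3229)
R · y^e mod p:
1388^2 = 1926544 ≡ 2060
1388^4 ≡ 2060^2 = 4243600 ≡ 694
1388^8 ≡ 694^2 = 481636 ≡ 515
1388^16 ≡ 515^2 = 265225 ≡ 447
1388^32 ≡ 447^2 = 199809 ≡ 2840
1388^64 ≡ 2840^2 = 8065600 ≡ 2787
1388^128 ≡ 2787^2 = 7767369 ≡ 1624
1388^256 ≡ 1624^2 = 2637376 ≡ 2512
1388^512 ≡ 2512^2 = 6310144 ≡ 678
1388^1024 ≡ 678^2 = 459684 ≡ 1166
1210 = 1024 + 128 + 32 + 16 + 8 + 2, so 1388^1210 ≡ 1166·1624·2840·447·515·2060 ≡ 2978 (mod 3229)
2991·2978 = 8907198 ≡ 1616 (mod 3229)
536 ≠ 1616; the check fails.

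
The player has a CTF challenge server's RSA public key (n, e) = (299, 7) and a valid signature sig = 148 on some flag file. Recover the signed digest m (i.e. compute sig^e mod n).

60

sig^2 ≡ 148^2 = 21904 ≡ 77
sig^4 ≡ 77^2 = 5929 ≡ 248
7 = 4 + 2 + 1, so sig^7 ≡ 248·77·148 ≡ 60 (mod 299)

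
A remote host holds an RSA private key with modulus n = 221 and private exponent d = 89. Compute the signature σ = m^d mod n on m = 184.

m^2 ≡ 184^2 = 33856 ≡ 43
m^4 ≡ 43^2 = 1849 ≡ 81
m^8 ≡ 81^2 = 6561 ≡ 152
m^16 ≡ 152^2 = 23104 ≡ 120
m^32 ≡ 120^2 = 14400 ≡ 35
m^64 ≡ 35^2 = 1225 ≡ 120
89 = 64 + 16 + 8 + 1, so m^89 ≡ 120·120·152·184 ≡ 71 (mod 221)

71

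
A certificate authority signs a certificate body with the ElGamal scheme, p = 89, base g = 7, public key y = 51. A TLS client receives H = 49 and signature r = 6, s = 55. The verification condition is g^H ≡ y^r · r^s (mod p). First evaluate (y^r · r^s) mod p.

Squares mod 89: 51^1≡51, 51^2≡20, 51^4≡44
6 = 4 + 2, so 51^6 ≡ 44·20 ≡ 79 (mod 89)
Squares mod 89: 6^1≡6, 6^2≡36, 6^4≡50, 6^8≡8, 6^16≡64, 6^32≡2
55 = 32 + 16 + 4 + 2 + 1, so 6^55 ≡ 2·64·50·36·6 ≡ 52 (mod 89)
y^r · r^s ≡ 79·52 = 4108 ≡ 14 (mod 89)

14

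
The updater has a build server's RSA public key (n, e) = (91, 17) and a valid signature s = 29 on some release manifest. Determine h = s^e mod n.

s^2 ≡ 29^2 = 841 ≡ 22
s^4 ≡ 22^2 = 484 ≡ 29
s^8 ≡ 29^2 = 841 ≡ 22
s^16 ≡ 22^2 = 484 ≡ 29
17 = 16 + 1, so s^17 ≡ 29·29 ≡ 22 (mod 91)

22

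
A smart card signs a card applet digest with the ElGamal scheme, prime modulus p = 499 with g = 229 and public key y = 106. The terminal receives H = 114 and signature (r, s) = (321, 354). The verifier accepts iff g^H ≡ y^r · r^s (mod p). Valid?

Left side g^H mod p:
Squares mod 499: 229^1≡229, 229^2≡46, 229^4≡120, 229^8≡428, 229^16≡51, 229^32≡106, 229^64≡258
114 = 64 + 32 + 16 + 2, so 229^114 ≡ 258·106·51·46 ≡ 481 (mod 499)
Right side y^r · r^s mod p:
Squares mod 499: 106^1≡106, 106^2≡258, 106^4≡197, 106^8≡386, 106^16≡294, 106^32≡109, 106^64≡404, 106^128≡43, 106^256≡352
321 = 256 + 64 + 1, so 106^321 ≡ 352·404·106 ≡ 256 (mod 499)
Squares mod 499: 321^1≡321, 321^2≡247, 321^4≡131, 321^8≡195, 321^16≡101, 321^32≡221, 321^64≡438, 321^128≡228, 321^256≡88
354 = 256 + 64 + 32 + 2, so 321^354 ≡ 88·438·221·247 ≡ 263 (mod 499)
256·263 = 67328 ≡ 462 (mod 499)
481 ≠ 462, so verification fails.

no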